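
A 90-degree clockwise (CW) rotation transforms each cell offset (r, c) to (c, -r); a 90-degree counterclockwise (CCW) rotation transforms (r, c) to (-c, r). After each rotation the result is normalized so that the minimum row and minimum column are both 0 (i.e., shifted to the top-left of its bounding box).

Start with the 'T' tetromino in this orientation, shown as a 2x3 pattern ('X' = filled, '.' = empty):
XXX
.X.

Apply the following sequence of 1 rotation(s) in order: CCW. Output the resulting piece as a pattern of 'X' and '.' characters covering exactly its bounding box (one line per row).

Answer: X.
XX
X.

Derivation:
Start:
XXX
.X.
After rotation 1 (CCW):
X.
XX
X.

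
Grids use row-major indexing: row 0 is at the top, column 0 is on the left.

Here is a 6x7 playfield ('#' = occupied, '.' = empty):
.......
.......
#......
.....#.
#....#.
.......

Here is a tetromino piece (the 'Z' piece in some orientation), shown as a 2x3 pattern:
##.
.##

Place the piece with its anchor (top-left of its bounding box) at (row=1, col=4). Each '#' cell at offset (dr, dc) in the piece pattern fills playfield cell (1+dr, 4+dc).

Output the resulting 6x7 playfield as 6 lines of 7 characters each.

Fill (1+0,4+0) = (1,4)
Fill (1+0,4+1) = (1,5)
Fill (1+1,4+1) = (2,5)
Fill (1+1,4+2) = (2,6)

Answer: .......
....##.
#....##
.....#.
#....#.
.......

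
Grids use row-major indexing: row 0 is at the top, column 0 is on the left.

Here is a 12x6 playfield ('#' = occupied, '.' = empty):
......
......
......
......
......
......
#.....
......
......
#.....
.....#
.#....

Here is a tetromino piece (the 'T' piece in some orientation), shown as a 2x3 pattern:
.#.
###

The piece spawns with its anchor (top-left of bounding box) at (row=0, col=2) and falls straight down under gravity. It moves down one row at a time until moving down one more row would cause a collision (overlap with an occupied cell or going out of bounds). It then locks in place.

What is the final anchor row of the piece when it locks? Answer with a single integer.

Spawn at (row=0, col=2). Try each row:
  row 0: fits
  row 1: fits
  row 2: fits
  row 3: fits
  row 4: fits
  row 5: fits
  row 6: fits
  row 7: fits
  row 8: fits
  row 9: fits
  row 10: fits
  row 11: blocked -> lock at row 10

Answer: 10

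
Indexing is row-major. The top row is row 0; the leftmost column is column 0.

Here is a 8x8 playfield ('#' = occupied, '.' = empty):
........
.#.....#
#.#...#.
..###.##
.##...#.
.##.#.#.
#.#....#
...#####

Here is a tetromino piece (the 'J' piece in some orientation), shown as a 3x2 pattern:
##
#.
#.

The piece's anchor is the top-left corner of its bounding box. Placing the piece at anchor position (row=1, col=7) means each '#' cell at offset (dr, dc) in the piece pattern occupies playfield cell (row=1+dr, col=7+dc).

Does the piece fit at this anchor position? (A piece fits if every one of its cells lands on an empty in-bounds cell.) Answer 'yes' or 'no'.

Check each piece cell at anchor (1, 7):
  offset (0,0) -> (1,7): occupied ('#') -> FAIL
  offset (0,1) -> (1,8): out of bounds -> FAIL
  offset (1,0) -> (2,7): empty -> OK
  offset (2,0) -> (3,7): occupied ('#') -> FAIL
All cells valid: no

Answer: no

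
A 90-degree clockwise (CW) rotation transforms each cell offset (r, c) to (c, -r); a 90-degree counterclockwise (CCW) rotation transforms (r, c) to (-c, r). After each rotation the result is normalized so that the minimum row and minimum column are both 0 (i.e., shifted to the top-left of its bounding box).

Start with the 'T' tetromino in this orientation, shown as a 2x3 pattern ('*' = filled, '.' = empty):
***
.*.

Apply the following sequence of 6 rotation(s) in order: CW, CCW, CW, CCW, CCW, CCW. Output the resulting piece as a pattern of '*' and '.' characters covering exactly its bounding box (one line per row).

Start:
***
.*.
After rotation 1 (CW):
.*
**
.*
After rotation 2 (CCW):
***
.*.
After rotation 3 (CW):
.*
**
.*
After rotation 4 (CCW):
***
.*.
After rotation 5 (CCW):
*.
**
*.
After rotation 6 (CCW):
.*.
***

Answer: .*.
***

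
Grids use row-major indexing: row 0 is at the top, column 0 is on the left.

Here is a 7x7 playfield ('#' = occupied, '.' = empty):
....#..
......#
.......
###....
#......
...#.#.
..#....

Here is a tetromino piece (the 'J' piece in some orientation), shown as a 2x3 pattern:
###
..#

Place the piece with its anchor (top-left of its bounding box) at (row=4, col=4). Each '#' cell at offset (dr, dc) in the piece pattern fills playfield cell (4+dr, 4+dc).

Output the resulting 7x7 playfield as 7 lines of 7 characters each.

Fill (4+0,4+0) = (4,4)
Fill (4+0,4+1) = (4,5)
Fill (4+0,4+2) = (4,6)
Fill (4+1,4+2) = (5,6)

Answer: ....#..
......#
.......
###....
#...###
...#.##
..#....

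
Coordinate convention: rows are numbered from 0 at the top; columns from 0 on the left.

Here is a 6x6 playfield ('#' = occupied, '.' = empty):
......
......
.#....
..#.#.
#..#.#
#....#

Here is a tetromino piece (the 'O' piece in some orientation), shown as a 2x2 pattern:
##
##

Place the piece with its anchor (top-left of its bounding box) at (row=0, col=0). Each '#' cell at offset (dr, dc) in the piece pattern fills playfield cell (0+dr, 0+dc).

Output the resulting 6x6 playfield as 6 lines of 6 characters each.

Fill (0+0,0+0) = (0,0)
Fill (0+0,0+1) = (0,1)
Fill (0+1,0+0) = (1,0)
Fill (0+1,0+1) = (1,1)

Answer: ##....
##....
.#....
..#.#.
#..#.#
#....#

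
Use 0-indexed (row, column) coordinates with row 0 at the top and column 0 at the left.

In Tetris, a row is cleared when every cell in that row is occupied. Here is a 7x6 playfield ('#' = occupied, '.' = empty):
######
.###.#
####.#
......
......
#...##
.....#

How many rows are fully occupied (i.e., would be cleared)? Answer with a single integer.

Check each row:
  row 0: 0 empty cells -> FULL (clear)
  row 1: 2 empty cells -> not full
  row 2: 1 empty cell -> not full
  row 3: 6 empty cells -> not full
  row 4: 6 empty cells -> not full
  row 5: 3 empty cells -> not full
  row 6: 5 empty cells -> not full
Total rows cleared: 1

Answer: 1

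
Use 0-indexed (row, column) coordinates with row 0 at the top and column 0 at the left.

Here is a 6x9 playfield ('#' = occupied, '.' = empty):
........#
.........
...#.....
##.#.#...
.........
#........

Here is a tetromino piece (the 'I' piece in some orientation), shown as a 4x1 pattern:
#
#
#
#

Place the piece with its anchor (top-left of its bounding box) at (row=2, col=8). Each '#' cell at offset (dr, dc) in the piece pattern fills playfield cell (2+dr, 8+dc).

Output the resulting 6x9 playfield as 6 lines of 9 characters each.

Fill (2+0,8+0) = (2,8)
Fill (2+1,8+0) = (3,8)
Fill (2+2,8+0) = (4,8)
Fill (2+3,8+0) = (5,8)

Answer: ........#
.........
...#....#
##.#.#..#
........#
#.......#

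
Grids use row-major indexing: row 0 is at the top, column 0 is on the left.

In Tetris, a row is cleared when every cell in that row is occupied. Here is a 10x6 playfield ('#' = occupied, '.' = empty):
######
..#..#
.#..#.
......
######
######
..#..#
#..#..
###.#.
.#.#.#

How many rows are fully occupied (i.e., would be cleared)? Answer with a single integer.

Answer: 3

Derivation:
Check each row:
  row 0: 0 empty cells -> FULL (clear)
  row 1: 4 empty cells -> not full
  row 2: 4 empty cells -> not full
  row 3: 6 empty cells -> not full
  row 4: 0 empty cells -> FULL (clear)
  row 5: 0 empty cells -> FULL (clear)
  row 6: 4 empty cells -> not full
  row 7: 4 empty cells -> not full
  row 8: 2 empty cells -> not full
  row 9: 3 empty cells -> not full
Total rows cleared: 3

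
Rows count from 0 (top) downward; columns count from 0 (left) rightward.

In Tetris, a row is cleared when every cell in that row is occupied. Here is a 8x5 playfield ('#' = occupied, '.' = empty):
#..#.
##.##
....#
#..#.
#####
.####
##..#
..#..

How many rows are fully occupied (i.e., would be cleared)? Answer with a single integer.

Check each row:
  row 0: 3 empty cells -> not full
  row 1: 1 empty cell -> not full
  row 2: 4 empty cells -> not full
  row 3: 3 empty cells -> not full
  row 4: 0 empty cells -> FULL (clear)
  row 5: 1 empty cell -> not full
  row 6: 2 empty cells -> not full
  row 7: 4 empty cells -> not full
Total rows cleared: 1

Answer: 1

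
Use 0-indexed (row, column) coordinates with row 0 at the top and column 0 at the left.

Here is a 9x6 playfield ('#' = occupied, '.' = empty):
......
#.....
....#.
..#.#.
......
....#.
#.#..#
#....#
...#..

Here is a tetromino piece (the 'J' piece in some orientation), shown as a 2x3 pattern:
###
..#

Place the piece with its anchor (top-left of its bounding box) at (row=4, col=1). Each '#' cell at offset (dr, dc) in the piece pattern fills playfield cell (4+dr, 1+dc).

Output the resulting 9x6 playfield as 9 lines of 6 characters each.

Answer: ......
#.....
....#.
..#.#.
.###..
...##.
#.#..#
#....#
...#..

Derivation:
Fill (4+0,1+0) = (4,1)
Fill (4+0,1+1) = (4,2)
Fill (4+0,1+2) = (4,3)
Fill (4+1,1+2) = (5,3)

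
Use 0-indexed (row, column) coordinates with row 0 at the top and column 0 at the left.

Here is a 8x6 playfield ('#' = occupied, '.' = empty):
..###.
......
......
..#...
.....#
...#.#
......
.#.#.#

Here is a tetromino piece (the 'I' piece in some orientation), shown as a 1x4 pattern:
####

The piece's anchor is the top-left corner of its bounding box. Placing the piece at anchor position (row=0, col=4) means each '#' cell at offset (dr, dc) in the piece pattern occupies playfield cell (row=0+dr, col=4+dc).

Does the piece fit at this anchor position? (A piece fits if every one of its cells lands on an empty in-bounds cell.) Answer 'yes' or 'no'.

Check each piece cell at anchor (0, 4):
  offset (0,0) -> (0,4): occupied ('#') -> FAIL
  offset (0,1) -> (0,5): empty -> OK
  offset (0,2) -> (0,6): out of bounds -> FAIL
  offset (0,3) -> (0,7): out of bounds -> FAIL
All cells valid: no

Answer: no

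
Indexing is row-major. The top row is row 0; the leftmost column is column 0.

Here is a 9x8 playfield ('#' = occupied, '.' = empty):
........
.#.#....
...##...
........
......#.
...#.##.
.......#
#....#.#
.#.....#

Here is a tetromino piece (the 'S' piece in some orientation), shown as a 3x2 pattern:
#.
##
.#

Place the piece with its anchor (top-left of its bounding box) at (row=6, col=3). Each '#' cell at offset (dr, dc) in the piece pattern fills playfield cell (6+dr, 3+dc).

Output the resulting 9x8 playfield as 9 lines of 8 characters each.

Fill (6+0,3+0) = (6,3)
Fill (6+1,3+0) = (7,3)
Fill (6+1,3+1) = (7,4)
Fill (6+2,3+1) = (8,4)

Answer: ........
.#.#....
...##...
........
......#.
...#.##.
...#...#
#..###.#
.#..#..#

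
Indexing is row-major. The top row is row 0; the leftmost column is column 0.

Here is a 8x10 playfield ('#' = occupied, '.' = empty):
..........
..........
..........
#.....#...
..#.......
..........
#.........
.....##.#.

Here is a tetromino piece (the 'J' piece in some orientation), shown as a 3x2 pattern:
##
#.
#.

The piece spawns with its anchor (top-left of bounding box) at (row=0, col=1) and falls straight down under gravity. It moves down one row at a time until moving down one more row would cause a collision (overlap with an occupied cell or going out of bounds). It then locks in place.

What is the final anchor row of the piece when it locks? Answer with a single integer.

Spawn at (row=0, col=1). Try each row:
  row 0: fits
  row 1: fits
  row 2: fits
  row 3: fits
  row 4: blocked -> lock at row 3

Answer: 3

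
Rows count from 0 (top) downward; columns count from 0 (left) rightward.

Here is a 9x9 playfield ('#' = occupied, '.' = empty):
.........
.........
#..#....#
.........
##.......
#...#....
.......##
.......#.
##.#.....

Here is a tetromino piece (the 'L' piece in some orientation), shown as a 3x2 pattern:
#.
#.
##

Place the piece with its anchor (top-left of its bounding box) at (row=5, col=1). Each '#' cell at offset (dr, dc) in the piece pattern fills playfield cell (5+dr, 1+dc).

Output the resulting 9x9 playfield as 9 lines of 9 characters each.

Answer: .........
.........
#..#....#
.........
##.......
##..#....
.#.....##
.##....#.
##.#.....

Derivation:
Fill (5+0,1+0) = (5,1)
Fill (5+1,1+0) = (6,1)
Fill (5+2,1+0) = (7,1)
Fill (5+2,1+1) = (7,2)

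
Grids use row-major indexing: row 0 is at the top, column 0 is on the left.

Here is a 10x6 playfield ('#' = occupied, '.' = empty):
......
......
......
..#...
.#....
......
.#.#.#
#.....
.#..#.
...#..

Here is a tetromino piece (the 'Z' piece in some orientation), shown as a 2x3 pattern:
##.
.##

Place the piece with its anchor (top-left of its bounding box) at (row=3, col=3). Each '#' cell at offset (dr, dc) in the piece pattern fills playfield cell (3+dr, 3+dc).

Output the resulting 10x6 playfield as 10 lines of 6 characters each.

Answer: ......
......
......
..###.
.#..##
......
.#.#.#
#.....
.#..#.
...#..

Derivation:
Fill (3+0,3+0) = (3,3)
Fill (3+0,3+1) = (3,4)
Fill (3+1,3+1) = (4,4)
Fill (3+1,3+2) = (4,5)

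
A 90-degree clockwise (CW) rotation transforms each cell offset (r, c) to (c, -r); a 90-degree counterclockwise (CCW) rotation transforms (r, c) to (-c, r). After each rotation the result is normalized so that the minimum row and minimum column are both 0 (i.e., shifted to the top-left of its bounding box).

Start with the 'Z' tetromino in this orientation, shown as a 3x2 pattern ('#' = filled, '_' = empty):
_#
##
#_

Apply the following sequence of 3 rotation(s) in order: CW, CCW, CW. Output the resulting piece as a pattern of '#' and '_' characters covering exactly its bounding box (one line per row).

Answer: ##_
_##

Derivation:
Start:
_#
##
#_
After rotation 1 (CW):
##_
_##
After rotation 2 (CCW):
_#
##
#_
After rotation 3 (CW):
##_
_##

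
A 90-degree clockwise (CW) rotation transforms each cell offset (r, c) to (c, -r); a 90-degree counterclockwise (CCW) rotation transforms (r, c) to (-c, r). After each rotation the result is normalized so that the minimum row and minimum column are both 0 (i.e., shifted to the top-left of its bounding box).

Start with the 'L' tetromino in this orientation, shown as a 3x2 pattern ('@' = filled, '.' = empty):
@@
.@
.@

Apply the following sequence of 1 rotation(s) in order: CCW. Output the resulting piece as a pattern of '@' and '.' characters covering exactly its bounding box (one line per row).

Start:
@@
.@
.@
After rotation 1 (CCW):
@@@
@..

Answer: @@@
@..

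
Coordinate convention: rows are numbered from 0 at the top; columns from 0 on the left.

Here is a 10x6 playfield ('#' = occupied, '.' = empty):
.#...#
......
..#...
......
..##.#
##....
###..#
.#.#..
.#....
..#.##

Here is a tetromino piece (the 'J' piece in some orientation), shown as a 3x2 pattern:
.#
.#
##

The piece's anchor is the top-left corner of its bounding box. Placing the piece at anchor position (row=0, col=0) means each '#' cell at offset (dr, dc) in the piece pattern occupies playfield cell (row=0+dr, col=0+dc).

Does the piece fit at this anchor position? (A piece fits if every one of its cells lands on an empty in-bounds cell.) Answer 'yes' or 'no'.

Check each piece cell at anchor (0, 0):
  offset (0,1) -> (0,1): occupied ('#') -> FAIL
  offset (1,1) -> (1,1): empty -> OK
  offset (2,0) -> (2,0): empty -> OK
  offset (2,1) -> (2,1): empty -> OK
All cells valid: no

Answer: no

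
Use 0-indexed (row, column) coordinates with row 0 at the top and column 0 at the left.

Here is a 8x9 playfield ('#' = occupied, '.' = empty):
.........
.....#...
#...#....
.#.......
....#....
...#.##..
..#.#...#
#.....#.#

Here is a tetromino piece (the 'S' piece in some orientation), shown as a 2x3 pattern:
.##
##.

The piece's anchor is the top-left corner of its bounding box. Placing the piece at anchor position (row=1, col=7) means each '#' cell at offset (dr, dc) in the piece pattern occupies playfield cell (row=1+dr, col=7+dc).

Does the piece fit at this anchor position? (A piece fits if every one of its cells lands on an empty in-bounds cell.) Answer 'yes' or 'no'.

Check each piece cell at anchor (1, 7):
  offset (0,1) -> (1,8): empty -> OK
  offset (0,2) -> (1,9): out of bounds -> FAIL
  offset (1,0) -> (2,7): empty -> OK
  offset (1,1) -> (2,8): empty -> OK
All cells valid: no

Answer: no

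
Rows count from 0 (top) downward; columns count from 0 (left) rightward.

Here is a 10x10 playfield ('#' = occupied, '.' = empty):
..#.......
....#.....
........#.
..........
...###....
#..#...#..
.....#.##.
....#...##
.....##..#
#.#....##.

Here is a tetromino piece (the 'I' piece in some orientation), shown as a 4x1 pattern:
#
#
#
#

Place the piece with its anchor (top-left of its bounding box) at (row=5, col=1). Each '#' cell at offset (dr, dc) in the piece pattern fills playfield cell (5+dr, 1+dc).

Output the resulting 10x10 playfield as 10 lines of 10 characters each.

Answer: ..#.......
....#.....
........#.
..........
...###....
##.#...#..
.#...#.##.
.#..#...##
.#...##..#
#.#....##.

Derivation:
Fill (5+0,1+0) = (5,1)
Fill (5+1,1+0) = (6,1)
Fill (5+2,1+0) = (7,1)
Fill (5+3,1+0) = (8,1)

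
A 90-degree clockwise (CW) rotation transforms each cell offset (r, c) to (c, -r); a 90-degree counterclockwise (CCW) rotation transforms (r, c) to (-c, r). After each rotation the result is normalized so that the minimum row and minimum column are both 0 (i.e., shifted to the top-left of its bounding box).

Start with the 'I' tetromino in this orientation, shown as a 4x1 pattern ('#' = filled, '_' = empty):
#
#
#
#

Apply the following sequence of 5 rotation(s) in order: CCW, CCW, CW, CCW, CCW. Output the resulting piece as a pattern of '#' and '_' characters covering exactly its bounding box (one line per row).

Answer: ####

Derivation:
Start:
#
#
#
#
After rotation 1 (CCW):
####
After rotation 2 (CCW):
#
#
#
#
After rotation 3 (CW):
####
After rotation 4 (CCW):
#
#
#
#
After rotation 5 (CCW):
####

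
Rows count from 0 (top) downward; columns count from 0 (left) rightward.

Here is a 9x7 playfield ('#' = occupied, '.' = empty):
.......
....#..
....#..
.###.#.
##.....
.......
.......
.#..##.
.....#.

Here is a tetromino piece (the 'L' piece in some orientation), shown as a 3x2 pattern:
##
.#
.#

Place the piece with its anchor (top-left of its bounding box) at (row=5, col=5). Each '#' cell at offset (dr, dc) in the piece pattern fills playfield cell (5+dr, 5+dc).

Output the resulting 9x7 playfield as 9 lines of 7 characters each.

Answer: .......
....#..
....#..
.###.#.
##.....
.....##
......#
.#..###
.....#.

Derivation:
Fill (5+0,5+0) = (5,5)
Fill (5+0,5+1) = (5,6)
Fill (5+1,5+1) = (6,6)
Fill (5+2,5+1) = (7,6)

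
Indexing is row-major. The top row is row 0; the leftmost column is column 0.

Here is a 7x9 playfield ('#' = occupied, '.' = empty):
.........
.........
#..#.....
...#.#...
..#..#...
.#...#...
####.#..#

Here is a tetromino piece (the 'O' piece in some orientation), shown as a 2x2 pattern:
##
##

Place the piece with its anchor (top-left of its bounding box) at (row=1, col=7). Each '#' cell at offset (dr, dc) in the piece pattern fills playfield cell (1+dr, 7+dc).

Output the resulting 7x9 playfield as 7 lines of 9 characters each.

Fill (1+0,7+0) = (1,7)
Fill (1+0,7+1) = (1,8)
Fill (1+1,7+0) = (2,7)
Fill (1+1,7+1) = (2,8)

Answer: .........
.......##
#..#...##
...#.#...
..#..#...
.#...#...
####.#..#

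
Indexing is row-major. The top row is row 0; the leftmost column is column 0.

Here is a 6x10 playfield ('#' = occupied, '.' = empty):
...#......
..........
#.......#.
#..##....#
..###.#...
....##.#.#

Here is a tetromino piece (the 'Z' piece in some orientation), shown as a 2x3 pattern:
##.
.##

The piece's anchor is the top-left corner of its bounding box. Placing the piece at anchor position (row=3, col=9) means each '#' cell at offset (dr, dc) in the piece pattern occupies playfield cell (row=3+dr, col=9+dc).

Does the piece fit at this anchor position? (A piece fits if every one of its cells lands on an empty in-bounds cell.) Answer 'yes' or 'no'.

Answer: no

Derivation:
Check each piece cell at anchor (3, 9):
  offset (0,0) -> (3,9): occupied ('#') -> FAIL
  offset (0,1) -> (3,10): out of bounds -> FAIL
  offset (1,1) -> (4,10): out of bounds -> FAIL
  offset (1,2) -> (4,11): out of bounds -> FAIL
All cells valid: no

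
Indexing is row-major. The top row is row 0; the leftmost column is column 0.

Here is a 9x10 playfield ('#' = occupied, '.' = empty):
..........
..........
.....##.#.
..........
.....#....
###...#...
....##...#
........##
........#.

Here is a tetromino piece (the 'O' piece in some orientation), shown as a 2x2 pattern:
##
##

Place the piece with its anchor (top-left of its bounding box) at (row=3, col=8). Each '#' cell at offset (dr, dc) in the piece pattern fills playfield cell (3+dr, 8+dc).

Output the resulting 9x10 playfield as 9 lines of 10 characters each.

Fill (3+0,8+0) = (3,8)
Fill (3+0,8+1) = (3,9)
Fill (3+1,8+0) = (4,8)
Fill (3+1,8+1) = (4,9)

Answer: ..........
..........
.....##.#.
........##
.....#..##
###...#...
....##...#
........##
........#.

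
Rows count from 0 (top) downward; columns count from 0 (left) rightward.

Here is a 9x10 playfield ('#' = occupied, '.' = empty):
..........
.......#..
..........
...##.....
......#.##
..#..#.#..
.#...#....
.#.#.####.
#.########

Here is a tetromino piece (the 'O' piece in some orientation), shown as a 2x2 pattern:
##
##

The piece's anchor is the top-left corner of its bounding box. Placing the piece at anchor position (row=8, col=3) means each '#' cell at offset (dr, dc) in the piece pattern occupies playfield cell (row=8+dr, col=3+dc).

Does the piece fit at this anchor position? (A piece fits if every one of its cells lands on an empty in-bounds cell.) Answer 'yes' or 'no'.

Check each piece cell at anchor (8, 3):
  offset (0,0) -> (8,3): occupied ('#') -> FAIL
  offset (0,1) -> (8,4): occupied ('#') -> FAIL
  offset (1,0) -> (9,3): out of bounds -> FAIL
  offset (1,1) -> (9,4): out of bounds -> FAIL
All cells valid: no

Answer: no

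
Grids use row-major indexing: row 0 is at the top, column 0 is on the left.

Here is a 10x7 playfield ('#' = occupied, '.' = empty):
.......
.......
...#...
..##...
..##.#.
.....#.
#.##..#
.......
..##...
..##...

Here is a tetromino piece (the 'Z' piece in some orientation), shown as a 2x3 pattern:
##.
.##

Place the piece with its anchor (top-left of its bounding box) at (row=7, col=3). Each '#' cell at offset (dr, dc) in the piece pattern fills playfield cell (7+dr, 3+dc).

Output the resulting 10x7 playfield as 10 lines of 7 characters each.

Answer: .......
.......
...#...
..##...
..##.#.
.....#.
#.##..#
...##..
..####.
..##...

Derivation:
Fill (7+0,3+0) = (7,3)
Fill (7+0,3+1) = (7,4)
Fill (7+1,3+1) = (8,4)
Fill (7+1,3+2) = (8,5)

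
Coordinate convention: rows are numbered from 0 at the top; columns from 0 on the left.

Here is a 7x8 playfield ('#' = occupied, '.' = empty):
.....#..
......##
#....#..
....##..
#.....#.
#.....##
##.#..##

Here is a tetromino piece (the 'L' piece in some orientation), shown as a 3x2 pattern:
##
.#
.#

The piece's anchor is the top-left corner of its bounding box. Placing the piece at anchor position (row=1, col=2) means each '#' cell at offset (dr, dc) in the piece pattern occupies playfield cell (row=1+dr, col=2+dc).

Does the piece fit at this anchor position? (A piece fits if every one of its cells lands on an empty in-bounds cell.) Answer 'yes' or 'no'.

Answer: yes

Derivation:
Check each piece cell at anchor (1, 2):
  offset (0,0) -> (1,2): empty -> OK
  offset (0,1) -> (1,3): empty -> OK
  offset (1,1) -> (2,3): empty -> OK
  offset (2,1) -> (3,3): empty -> OK
All cells valid: yes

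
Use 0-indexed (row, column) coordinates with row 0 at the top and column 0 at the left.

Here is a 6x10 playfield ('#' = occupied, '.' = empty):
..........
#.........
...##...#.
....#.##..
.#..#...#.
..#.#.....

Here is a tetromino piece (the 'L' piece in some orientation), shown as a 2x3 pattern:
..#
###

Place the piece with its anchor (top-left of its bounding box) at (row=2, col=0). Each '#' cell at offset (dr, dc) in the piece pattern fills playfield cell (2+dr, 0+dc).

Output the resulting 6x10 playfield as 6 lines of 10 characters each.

Fill (2+0,0+2) = (2,2)
Fill (2+1,0+0) = (3,0)
Fill (2+1,0+1) = (3,1)
Fill (2+1,0+2) = (3,2)

Answer: ..........
#.........
..###...#.
###.#.##..
.#..#...#.
..#.#.....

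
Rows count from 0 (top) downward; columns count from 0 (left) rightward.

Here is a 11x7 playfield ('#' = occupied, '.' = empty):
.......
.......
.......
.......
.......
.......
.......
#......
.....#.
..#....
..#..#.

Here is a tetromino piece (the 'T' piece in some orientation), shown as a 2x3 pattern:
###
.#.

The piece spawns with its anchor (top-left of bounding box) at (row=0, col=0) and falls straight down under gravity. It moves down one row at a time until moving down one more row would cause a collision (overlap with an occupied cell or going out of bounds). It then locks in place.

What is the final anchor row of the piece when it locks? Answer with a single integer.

Answer: 6

Derivation:
Spawn at (row=0, col=0). Try each row:
  row 0: fits
  row 1: fits
  row 2: fits
  row 3: fits
  row 4: fits
  row 5: fits
  row 6: fits
  row 7: blocked -> lock at row 6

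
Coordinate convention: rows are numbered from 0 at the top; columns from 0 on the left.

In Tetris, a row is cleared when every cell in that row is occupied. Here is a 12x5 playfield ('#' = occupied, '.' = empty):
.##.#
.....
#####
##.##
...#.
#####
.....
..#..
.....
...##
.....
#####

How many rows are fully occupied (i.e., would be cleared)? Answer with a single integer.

Check each row:
  row 0: 2 empty cells -> not full
  row 1: 5 empty cells -> not full
  row 2: 0 empty cells -> FULL (clear)
  row 3: 1 empty cell -> not full
  row 4: 4 empty cells -> not full
  row 5: 0 empty cells -> FULL (clear)
  row 6: 5 empty cells -> not full
  row 7: 4 empty cells -> not full
  row 8: 5 empty cells -> not full
  row 9: 3 empty cells -> not full
  row 10: 5 empty cells -> not full
  row 11: 0 empty cells -> FULL (clear)
Total rows cleared: 3

Answer: 3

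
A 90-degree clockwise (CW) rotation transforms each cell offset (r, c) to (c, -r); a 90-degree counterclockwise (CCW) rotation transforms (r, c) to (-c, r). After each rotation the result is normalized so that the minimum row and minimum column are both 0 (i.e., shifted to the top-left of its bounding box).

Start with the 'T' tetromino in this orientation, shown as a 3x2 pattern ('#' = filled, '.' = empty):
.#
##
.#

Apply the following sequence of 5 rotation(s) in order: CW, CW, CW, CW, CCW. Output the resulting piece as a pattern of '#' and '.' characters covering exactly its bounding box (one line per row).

Answer: ###
.#.

Derivation:
Start:
.#
##
.#
After rotation 1 (CW):
.#.
###
After rotation 2 (CW):
#.
##
#.
After rotation 3 (CW):
###
.#.
After rotation 4 (CW):
.#
##
.#
After rotation 5 (CCW):
###
.#.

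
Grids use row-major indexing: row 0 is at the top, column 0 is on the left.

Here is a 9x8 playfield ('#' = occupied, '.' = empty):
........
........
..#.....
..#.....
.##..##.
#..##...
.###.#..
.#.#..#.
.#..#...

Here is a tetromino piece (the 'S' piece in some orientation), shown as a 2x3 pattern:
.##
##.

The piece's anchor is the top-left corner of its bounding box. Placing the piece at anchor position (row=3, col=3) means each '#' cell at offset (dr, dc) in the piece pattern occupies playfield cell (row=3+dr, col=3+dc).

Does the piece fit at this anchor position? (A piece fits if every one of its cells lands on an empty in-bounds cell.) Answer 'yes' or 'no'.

Check each piece cell at anchor (3, 3):
  offset (0,1) -> (3,4): empty -> OK
  offset (0,2) -> (3,5): empty -> OK
  offset (1,0) -> (4,3): empty -> OK
  offset (1,1) -> (4,4): empty -> OK
All cells valid: yes

Answer: yes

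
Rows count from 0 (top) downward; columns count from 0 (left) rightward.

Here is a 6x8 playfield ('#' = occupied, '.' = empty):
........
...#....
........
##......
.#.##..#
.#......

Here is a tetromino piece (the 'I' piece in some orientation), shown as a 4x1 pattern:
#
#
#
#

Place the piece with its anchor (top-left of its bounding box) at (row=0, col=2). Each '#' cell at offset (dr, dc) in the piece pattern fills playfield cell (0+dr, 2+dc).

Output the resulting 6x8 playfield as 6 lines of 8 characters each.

Fill (0+0,2+0) = (0,2)
Fill (0+1,2+0) = (1,2)
Fill (0+2,2+0) = (2,2)
Fill (0+3,2+0) = (3,2)

Answer: ..#.....
..##....
..#.....
###.....
.#.##..#
.#......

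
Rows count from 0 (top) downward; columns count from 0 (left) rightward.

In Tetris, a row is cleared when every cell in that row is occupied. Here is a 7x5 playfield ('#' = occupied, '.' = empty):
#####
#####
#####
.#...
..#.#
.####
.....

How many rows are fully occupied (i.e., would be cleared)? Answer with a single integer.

Check each row:
  row 0: 0 empty cells -> FULL (clear)
  row 1: 0 empty cells -> FULL (clear)
  row 2: 0 empty cells -> FULL (clear)
  row 3: 4 empty cells -> not full
  row 4: 3 empty cells -> not full
  row 5: 1 empty cell -> not full
  row 6: 5 empty cells -> not full
Total rows cleared: 3

Answer: 3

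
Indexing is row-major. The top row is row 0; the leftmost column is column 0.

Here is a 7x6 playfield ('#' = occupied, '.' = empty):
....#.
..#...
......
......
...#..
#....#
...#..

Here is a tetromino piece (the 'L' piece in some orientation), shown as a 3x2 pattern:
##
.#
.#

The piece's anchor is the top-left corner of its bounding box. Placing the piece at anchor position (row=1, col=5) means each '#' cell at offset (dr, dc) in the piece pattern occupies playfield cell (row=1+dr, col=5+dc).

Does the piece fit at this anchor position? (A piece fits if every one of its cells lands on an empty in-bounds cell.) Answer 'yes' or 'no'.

Check each piece cell at anchor (1, 5):
  offset (0,0) -> (1,5): empty -> OK
  offset (0,1) -> (1,6): out of bounds -> FAIL
  offset (1,1) -> (2,6): out of bounds -> FAIL
  offset (2,1) -> (3,6): out of bounds -> FAIL
All cells valid: no

Answer: no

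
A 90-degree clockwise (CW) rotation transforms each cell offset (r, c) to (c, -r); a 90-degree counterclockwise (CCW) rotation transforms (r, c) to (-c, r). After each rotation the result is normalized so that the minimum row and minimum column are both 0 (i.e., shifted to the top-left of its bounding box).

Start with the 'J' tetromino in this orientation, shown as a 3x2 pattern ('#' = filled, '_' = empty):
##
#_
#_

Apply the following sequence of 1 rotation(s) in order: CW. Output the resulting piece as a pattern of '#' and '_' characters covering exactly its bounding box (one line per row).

Answer: ###
__#

Derivation:
Start:
##
#_
#_
After rotation 1 (CW):
###
__#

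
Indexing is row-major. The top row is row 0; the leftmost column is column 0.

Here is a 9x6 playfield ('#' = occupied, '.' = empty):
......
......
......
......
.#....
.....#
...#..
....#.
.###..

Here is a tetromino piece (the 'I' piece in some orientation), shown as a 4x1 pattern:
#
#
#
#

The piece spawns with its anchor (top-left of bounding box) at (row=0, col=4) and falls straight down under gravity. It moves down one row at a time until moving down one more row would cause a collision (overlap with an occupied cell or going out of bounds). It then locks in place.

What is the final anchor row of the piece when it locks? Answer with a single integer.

Spawn at (row=0, col=4). Try each row:
  row 0: fits
  row 1: fits
  row 2: fits
  row 3: fits
  row 4: blocked -> lock at row 3

Answer: 3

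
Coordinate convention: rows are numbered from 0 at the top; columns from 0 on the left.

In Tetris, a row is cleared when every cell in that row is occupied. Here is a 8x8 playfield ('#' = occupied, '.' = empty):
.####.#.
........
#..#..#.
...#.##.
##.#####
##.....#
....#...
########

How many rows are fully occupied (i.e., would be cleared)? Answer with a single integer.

Check each row:
  row 0: 3 empty cells -> not full
  row 1: 8 empty cells -> not full
  row 2: 5 empty cells -> not full
  row 3: 5 empty cells -> not full
  row 4: 1 empty cell -> not full
  row 5: 5 empty cells -> not full
  row 6: 7 empty cells -> not full
  row 7: 0 empty cells -> FULL (clear)
Total rows cleared: 1

Answer: 1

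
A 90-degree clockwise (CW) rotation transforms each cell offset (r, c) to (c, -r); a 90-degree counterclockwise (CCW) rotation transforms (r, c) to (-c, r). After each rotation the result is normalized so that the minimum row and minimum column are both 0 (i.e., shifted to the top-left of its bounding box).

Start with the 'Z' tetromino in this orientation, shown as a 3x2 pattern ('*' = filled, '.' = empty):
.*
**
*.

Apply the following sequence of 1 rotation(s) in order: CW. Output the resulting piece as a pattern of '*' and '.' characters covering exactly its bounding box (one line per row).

Start:
.*
**
*.
After rotation 1 (CW):
**.
.**

Answer: **.
.**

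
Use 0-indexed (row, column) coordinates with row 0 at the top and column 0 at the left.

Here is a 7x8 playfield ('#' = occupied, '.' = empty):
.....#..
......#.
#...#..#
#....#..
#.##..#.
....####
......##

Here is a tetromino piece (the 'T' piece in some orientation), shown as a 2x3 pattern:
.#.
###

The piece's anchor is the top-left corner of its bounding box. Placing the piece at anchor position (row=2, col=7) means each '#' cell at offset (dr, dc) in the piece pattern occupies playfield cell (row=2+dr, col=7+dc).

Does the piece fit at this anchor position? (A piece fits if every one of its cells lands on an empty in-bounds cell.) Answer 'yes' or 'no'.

Answer: no

Derivation:
Check each piece cell at anchor (2, 7):
  offset (0,1) -> (2,8): out of bounds -> FAIL
  offset (1,0) -> (3,7): empty -> OK
  offset (1,1) -> (3,8): out of bounds -> FAIL
  offset (1,2) -> (3,9): out of bounds -> FAIL
All cells valid: no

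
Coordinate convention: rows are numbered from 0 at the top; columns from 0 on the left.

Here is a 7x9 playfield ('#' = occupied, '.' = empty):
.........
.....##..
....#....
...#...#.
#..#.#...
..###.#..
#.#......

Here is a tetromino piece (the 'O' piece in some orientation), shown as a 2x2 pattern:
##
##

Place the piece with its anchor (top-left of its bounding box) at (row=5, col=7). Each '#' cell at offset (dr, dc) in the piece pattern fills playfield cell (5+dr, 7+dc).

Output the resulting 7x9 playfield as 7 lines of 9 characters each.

Answer: .........
.....##..
....#....
...#...#.
#..#.#...
..###.###
#.#....##

Derivation:
Fill (5+0,7+0) = (5,7)
Fill (5+0,7+1) = (5,8)
Fill (5+1,7+0) = (6,7)
Fill (5+1,7+1) = (6,8)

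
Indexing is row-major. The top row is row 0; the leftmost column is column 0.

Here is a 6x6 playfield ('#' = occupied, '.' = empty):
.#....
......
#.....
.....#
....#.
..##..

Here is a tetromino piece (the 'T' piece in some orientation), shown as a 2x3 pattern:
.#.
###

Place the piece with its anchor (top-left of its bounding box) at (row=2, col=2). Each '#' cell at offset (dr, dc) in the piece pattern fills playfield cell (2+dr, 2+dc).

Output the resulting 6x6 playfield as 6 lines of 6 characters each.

Fill (2+0,2+1) = (2,3)
Fill (2+1,2+0) = (3,2)
Fill (2+1,2+1) = (3,3)
Fill (2+1,2+2) = (3,4)

Answer: .#....
......
#..#..
..####
....#.
..##..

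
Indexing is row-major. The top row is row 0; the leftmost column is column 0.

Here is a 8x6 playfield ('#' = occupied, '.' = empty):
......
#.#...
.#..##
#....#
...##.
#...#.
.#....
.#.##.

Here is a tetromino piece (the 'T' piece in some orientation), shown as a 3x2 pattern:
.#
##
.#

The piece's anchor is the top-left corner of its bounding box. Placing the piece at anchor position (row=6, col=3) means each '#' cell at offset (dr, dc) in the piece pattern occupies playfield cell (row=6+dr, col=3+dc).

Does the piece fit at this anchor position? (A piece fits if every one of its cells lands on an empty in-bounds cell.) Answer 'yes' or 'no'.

Answer: no

Derivation:
Check each piece cell at anchor (6, 3):
  offset (0,1) -> (6,4): empty -> OK
  offset (1,0) -> (7,3): occupied ('#') -> FAIL
  offset (1,1) -> (7,4): occupied ('#') -> FAIL
  offset (2,1) -> (8,4): out of bounds -> FAIL
All cells valid: no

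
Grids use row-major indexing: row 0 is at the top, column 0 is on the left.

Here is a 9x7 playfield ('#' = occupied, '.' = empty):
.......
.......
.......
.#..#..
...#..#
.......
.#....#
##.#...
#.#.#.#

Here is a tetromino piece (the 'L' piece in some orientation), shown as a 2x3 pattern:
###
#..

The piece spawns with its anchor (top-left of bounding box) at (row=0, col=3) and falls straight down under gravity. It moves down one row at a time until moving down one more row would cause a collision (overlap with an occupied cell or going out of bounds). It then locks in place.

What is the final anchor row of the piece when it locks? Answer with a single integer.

Answer: 2

Derivation:
Spawn at (row=0, col=3). Try each row:
  row 0: fits
  row 1: fits
  row 2: fits
  row 3: blocked -> lock at row 2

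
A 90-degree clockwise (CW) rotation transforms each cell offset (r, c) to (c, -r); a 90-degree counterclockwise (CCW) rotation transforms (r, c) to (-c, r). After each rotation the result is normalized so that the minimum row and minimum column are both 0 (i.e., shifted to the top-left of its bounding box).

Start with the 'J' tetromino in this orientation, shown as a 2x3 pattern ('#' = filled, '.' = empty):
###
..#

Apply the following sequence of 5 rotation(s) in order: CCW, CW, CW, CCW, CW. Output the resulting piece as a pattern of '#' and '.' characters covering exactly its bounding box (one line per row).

Answer: .#
.#
##

Derivation:
Start:
###
..#
After rotation 1 (CCW):
##
#.
#.
After rotation 2 (CW):
###
..#
After rotation 3 (CW):
.#
.#
##
After rotation 4 (CCW):
###
..#
After rotation 5 (CW):
.#
.#
##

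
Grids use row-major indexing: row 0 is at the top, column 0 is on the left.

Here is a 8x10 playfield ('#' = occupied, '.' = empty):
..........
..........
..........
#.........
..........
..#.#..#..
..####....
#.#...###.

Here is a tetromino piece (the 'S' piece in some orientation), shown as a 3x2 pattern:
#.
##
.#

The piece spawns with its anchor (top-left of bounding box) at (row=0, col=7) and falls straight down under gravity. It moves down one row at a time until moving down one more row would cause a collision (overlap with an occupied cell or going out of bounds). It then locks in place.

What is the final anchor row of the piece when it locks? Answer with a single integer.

Spawn at (row=0, col=7). Try each row:
  row 0: fits
  row 1: fits
  row 2: fits
  row 3: fits
  row 4: blocked -> lock at row 3

Answer: 3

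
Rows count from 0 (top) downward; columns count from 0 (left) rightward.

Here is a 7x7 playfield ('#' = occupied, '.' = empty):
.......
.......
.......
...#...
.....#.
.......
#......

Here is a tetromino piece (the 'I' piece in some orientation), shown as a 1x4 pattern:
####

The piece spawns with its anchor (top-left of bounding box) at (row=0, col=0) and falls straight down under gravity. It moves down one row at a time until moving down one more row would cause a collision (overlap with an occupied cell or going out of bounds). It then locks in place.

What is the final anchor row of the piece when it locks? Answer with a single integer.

Answer: 2

Derivation:
Spawn at (row=0, col=0). Try each row:
  row 0: fits
  row 1: fits
  row 2: fits
  row 3: blocked -> lock at row 2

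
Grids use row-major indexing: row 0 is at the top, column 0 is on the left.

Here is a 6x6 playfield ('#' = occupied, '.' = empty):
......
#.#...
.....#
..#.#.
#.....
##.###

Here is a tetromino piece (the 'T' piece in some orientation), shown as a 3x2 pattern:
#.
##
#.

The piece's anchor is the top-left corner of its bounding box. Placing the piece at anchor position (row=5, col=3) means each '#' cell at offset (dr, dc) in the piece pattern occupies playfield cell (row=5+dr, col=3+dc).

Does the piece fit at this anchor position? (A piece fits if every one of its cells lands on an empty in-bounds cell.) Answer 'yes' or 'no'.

Answer: no

Derivation:
Check each piece cell at anchor (5, 3):
  offset (0,0) -> (5,3): occupied ('#') -> FAIL
  offset (1,0) -> (6,3): out of bounds -> FAIL
  offset (1,1) -> (6,4): out of bounds -> FAIL
  offset (2,0) -> (7,3): out of bounds -> FAIL
All cells valid: no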